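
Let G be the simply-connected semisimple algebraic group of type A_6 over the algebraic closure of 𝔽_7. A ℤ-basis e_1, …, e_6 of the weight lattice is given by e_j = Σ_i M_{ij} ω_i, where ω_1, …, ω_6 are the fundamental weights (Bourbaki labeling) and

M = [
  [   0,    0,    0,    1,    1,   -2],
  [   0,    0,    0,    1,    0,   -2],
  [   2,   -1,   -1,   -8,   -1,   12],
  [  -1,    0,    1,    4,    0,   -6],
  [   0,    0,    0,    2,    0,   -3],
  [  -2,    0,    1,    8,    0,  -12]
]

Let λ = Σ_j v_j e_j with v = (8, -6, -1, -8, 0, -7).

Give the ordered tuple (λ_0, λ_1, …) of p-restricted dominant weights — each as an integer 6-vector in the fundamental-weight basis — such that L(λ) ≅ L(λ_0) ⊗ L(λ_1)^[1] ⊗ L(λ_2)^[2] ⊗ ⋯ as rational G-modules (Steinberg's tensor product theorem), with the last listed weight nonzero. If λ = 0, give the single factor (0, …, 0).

((6, 6, 3, 1, 5, 3),)

Change of basis e → ω: c = M·v where v = (8, -6, -1, -8, 0, -7):
  c_1 = 0*8 + 0*-6 + 0*-1 + 1*-8 + 1*0 + -2*-7 = 6
  c_2 = 0*8 + 0*-6 + 0*-1 + 1*-8 + 0*0 + -2*-7 = 6
  c_3 = 2*8 + -1*-6 + -1*-1 + -8*-8 + -1*0 + 12*-7 = 3
  c_4 = -1*8 + 0*-6 + 1*-1 + 4*-8 + 0*0 + -6*-7 = 1
  c_5 = 0*8 + 0*-6 + 0*-1 + 2*-8 + 0*0 + -3*-7 = 5
  c_6 = -2*8 + 0*-6 + 1*-1 + 8*-8 + 0*0 + -12*-7 = 3
Expand coordinatewise in base 7:
  c_1 = 6 = 6·7^0
  c_2 = 6 = 6·7^0
  c_3 = 3 = 3·7^0
  c_4 = 1 = 1·7^0
  c_5 = 5 = 5·7^0
  c_6 = 3 = 3·7^0
Factor λ_0 = (6, 6, 3, 1, 5, 3)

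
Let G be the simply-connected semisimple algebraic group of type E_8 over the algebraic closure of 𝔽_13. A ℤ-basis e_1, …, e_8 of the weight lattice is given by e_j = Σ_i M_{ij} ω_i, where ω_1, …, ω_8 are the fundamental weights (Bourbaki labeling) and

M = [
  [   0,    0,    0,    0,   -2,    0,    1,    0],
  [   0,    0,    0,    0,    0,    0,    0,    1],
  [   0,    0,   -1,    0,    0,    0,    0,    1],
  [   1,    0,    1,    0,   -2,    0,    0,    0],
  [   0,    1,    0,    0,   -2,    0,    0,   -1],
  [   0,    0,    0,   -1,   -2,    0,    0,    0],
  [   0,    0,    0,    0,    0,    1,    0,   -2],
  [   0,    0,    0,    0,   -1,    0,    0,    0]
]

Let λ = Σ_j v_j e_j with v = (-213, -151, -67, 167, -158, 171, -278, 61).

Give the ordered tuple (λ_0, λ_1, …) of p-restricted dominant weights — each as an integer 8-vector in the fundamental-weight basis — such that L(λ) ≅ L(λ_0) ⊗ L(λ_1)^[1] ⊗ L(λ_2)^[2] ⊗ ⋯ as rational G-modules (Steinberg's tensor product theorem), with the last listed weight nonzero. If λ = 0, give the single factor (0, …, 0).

((12, 9, 11, 10, 0, 6, 10, 2), (2, 4, 9, 2, 8, 11, 3, 12))

ω-coordinates c = M·v, v = (-213, -151, -67, 167, -158, 171, -278, 61):
  c_1 = 0*-213 + 0*-151 + 0*-67 + 0*167 + -2*-158 + 0*171 + 1*-278 + 0*61 = 38
  c_2 = 0*-213 + 0*-151 + 0*-67 + 0*167 + 0*-158 + 0*171 + 0*-278 + 1*61 = 61
  c_3 = 0*-213 + 0*-151 + -1*-67 + 0*167 + 0*-158 + 0*171 + 0*-278 + 1*61 = 128
  c_4 = 1*-213 + 0*-151 + 1*-67 + 0*167 + -2*-158 + 0*171 + 0*-278 + 0*61 = 36
  c_5 = 0*-213 + 1*-151 + 0*-67 + 0*167 + -2*-158 + 0*171 + 0*-278 + -1*61 = 104
  c_6 = 0*-213 + 0*-151 + 0*-67 + -1*167 + -2*-158 + 0*171 + 0*-278 + 0*61 = 149
  c_7 = 0*-213 + 0*-151 + 0*-67 + 0*167 + 0*-158 + 1*171 + 0*-278 + -2*61 = 49
  c_8 = 0*-213 + 0*-151 + 0*-67 + 0*167 + -1*-158 + 0*171 + 0*-278 + 0*61 = 158
Expand coordinatewise in base 13:
  c_1 = 38 = 12·13^0 + 2·13^1
  c_2 = 61 = 9·13^0 + 4·13^1
  c_3 = 128 = 11·13^0 + 9·13^1
  c_4 = 36 = 10·13^0 + 2·13^1
  c_5 = 104 = 0·13^0 + 8·13^1
  c_6 = 149 = 6·13^0 + 11·13^1
  c_7 = 49 = 10·13^0 + 3·13^1
  c_8 = 158 = 2·13^0 + 12·13^1
p-restricted factor λ_0 = (12, 9, 11, 10, 0, 6, 10, 2)
p-restricted factor λ_1 = (2, 4, 9, 2, 8, 11, 3, 12)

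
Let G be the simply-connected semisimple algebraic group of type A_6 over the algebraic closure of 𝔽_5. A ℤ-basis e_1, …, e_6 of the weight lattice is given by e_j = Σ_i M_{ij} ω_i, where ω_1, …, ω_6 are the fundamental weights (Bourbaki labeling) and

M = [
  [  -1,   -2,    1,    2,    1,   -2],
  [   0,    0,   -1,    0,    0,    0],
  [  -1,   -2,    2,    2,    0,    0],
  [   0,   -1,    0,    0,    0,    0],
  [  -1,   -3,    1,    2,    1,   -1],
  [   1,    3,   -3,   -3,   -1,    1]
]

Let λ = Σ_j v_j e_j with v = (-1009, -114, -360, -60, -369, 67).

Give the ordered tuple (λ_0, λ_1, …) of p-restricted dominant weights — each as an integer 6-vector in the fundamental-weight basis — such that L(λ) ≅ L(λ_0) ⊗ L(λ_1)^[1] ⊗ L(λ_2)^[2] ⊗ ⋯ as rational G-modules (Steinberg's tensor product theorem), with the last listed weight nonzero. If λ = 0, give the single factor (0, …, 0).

((4, 0, 2, 4, 0, 0), (0, 2, 4, 2, 2, 4), (0, 4, 0, 4, 2, 3), (2, 2, 3, 0, 3, 2))

Compute c_i = Σ_j M_{ij} v_j with v = (-1009, -114, -360, -60, -369, 67):
  c_1 = -1*-1009 + -2*-114 + 1*-360 + 2*-60 + 1*-369 + -2*67 = 254
  c_2 = 0*-1009 + 0*-114 + -1*-360 + 0*-60 + 0*-369 + 0*67 = 360
  c_3 = -1*-1009 + -2*-114 + 2*-360 + 2*-60 + 0*-369 + 0*67 = 397
  c_4 = 0*-1009 + -1*-114 + 0*-360 + 0*-60 + 0*-369 + 0*67 = 114
  c_5 = -1*-1009 + -3*-114 + 1*-360 + 2*-60 + 1*-369 + -1*67 = 435
  c_6 = 1*-1009 + 3*-114 + -3*-360 + -3*-60 + -1*-369 + 1*67 = 345
Base-5 expansion of each c_i:
  c_1 = 254 = 4·5^0 + 0·5^1 + 0·5^2 + 2·5^3
  c_2 = 360 = 0·5^0 + 2·5^1 + 4·5^2 + 2·5^3
  c_3 = 397 = 2·5^0 + 4·5^1 + 0·5^2 + 3·5^3
  c_4 = 114 = 4·5^0 + 2·5^1 + 4·5^2
  c_5 = 435 = 0·5^0 + 2·5^1 + 2·5^2 + 3·5^3
  c_6 = 345 = 0·5^0 + 4·5^1 + 3·5^2 + 2·5^3
λ_0 = (4, 0, 2, 4, 0, 0)
λ_1 = (0, 2, 4, 2, 2, 4)
λ_2 = (0, 4, 0, 4, 2, 3)
λ_3 = (2, 2, 3, 0, 3, 2)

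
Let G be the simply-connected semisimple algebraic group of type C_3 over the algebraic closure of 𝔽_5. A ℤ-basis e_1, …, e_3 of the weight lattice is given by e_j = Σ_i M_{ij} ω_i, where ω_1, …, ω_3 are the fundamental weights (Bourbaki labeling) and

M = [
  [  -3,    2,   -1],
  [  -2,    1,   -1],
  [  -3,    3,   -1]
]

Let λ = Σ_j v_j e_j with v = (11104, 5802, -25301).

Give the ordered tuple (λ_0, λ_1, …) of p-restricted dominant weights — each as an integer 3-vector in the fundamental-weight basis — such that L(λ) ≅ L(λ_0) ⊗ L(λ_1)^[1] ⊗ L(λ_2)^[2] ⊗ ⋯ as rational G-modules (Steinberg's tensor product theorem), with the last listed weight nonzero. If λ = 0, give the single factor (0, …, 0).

In the fundamental-weight basis, λ has coordinates c = M·v (v = (11104, 5802, -25301)):
  c_1 = (-3)·(11104) + 2·5802 + (-1)·(-25301) = 3593
  c_2 = (-2)·(11104) + 1·5802 + (-1)·(-25301) = 8895
  c_3 = (-3)·(11104) + 3·5802 + (-1)·(-25301) = 9395
Expand coordinatewise in base 5:
  c_1 = 3593 = 3·5^0 + 3·5^1 + 3·5^2 + 3·5^3 + 0·5^4 + 1·5^5
  c_2 = 8895 = 0·5^0 + 4·5^1 + 0·5^2 + 1·5^3 + 4·5^4 + 2·5^5
  c_3 = 9395 = 0·5^0 + 4·5^1 + 0·5^2 + 0·5^3 + 0·5^4 + 3·5^5
p-restricted factor λ_0 = (3, 0, 0)
p-restricted factor λ_1 = (3, 4, 4)
p-restricted factor λ_2 = (3, 0, 0)
p-restricted factor λ_3 = (3, 1, 0)
p-restricted factor λ_4 = (0, 4, 0)
p-restricted factor λ_5 = (1, 2, 3)

((3, 0, 0), (3, 4, 4), (3, 0, 0), (3, 1, 0), (0, 4, 0), (1, 2, 3))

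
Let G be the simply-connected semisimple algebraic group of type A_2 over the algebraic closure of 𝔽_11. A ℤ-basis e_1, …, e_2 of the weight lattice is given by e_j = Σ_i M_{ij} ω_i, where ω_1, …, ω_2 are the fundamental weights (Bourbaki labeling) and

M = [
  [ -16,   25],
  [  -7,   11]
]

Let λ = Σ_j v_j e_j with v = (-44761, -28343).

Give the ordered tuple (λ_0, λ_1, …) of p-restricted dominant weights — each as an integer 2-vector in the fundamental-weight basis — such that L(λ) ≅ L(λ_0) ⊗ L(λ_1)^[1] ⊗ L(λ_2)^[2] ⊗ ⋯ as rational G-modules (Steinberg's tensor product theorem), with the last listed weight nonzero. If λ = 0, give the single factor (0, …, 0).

((0, 3), (9, 9), (7, 1), (5, 1))

Converting to the ω-basis (c_i = row i of M dotted with v = (-44761, -28343)):
  c_1 = (-16)·(-44761) + (25)·(-28343) = 7601
  c_2 = (-7)·(-44761) + (11)·(-28343) = 1554
p = 11; digits c_i = Σ_j d_{ij}·11^j, 0 ≤ d_{ij} < 11:
  c_1 = 7601 = 0·11^0 + 9·11^1 + 7·11^2 + 5·11^3
  c_2 = 1554 = 3·11^0 + 9·11^1 + 1·11^2 + 1·11^3
λ_0 = (0, 3)
λ_1 = (9, 9)
λ_2 = (7, 1)
λ_3 = (5, 1)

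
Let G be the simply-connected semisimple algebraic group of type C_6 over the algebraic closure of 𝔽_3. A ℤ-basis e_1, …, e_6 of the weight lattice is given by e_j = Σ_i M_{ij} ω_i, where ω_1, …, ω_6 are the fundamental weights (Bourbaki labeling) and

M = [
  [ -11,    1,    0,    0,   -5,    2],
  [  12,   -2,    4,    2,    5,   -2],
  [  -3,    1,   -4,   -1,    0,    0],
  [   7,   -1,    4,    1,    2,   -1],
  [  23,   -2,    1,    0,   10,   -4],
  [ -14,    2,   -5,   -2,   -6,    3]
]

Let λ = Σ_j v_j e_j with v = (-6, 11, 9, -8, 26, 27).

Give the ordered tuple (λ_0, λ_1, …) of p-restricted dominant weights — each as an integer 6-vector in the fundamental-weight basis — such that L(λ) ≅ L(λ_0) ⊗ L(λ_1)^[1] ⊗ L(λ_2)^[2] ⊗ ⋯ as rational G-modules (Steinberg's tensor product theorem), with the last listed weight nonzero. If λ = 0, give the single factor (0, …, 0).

Compute c_i = Σ_j M_{ij} v_j with v = (-6, 11, 9, -8, 26, 27):
  c_1 = (-11)·(-6) + (1)·(11) + (0)·(9) + (0)·(-8) + (-5)·(26) + (2)·(27) = 1
  c_2 = (12)·(-6) + (-2)·(11) + (4)·(9) + (2)·(-8) + (5)·(26) + (-2)·(27) = 2
  c_3 = (-3)·(-6) + (1)·(11) + (-4)·(9) + (-1)·(-8) + (0)·(26) + (0)·(27) = 1
  c_4 = (7)·(-6) + (-1)·(11) + (4)·(9) + (1)·(-8) + (2)·(26) + (-1)·(27) = 0
  c_5 = (23)·(-6) + (-2)·(11) + (1)·(9) + (0)·(-8) + (10)·(26) + (-4)·(27) = 1
  c_6 = (-14)·(-6) + (2)·(11) + (-5)·(9) + (-2)·(-8) + (-6)·(26) + (3)·(27) = 2
Writing each c_i in base p = 3:
  c_1 = 1 = 1·3^0
  c_2 = 2 = 2·3^0
  c_3 = 1 = 1·3^0
  c_4 = 0
  c_5 = 1 = 1·3^0
  c_6 = 2 = 2·3^0
λ_0 = (1, 2, 1, 0, 1, 2)

((1, 2, 1, 0, 1, 2),)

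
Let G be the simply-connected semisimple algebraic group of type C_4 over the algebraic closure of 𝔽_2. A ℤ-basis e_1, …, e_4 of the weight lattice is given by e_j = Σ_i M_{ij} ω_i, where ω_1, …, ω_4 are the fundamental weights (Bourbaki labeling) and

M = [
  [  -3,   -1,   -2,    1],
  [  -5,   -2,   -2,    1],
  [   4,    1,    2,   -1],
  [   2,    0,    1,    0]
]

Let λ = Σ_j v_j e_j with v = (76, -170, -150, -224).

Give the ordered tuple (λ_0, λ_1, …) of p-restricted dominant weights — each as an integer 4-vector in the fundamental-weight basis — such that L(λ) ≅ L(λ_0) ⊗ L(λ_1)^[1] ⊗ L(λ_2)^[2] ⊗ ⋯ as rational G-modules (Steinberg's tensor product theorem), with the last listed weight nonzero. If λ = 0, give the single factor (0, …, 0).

Compute c_i = Σ_j M_{ij} v_j with v = (76, -170, -150, -224):
  c_1 = (-3)·(76) + (-1)·(-170) + (-2)·(-150) + (1)·(-224) = 18
  c_2 = (-5)·(76) + (-2)·(-170) + (-2)·(-150) + (1)·(-224) = 36
  c_3 = 4·76 + (1)·(-170) + (2)·(-150) + (-1)·(-224) = 58
  c_4 = 2·76 + (0)·(-170) + (1)·(-150) + (0)·(-224) = 2
Base-2 expansion of each c_i:
  c_1 = 18 = 0·2^0 + 1·2^1 + 0·2^2 + 0·2^3 + 1·2^4
  c_2 = 36 = 0·2^0 + 0·2^1 + 1·2^2 + 0·2^3 + 0·2^4 + 1·2^5
  c_3 = 58 = 0·2^0 + 1·2^1 + 0·2^2 + 1·2^3 + 1·2^4 + 1·2^5
  c_4 = 2 = 0·2^0 + 1·2^1
Factor λ_0 = (0, 0, 0, 0)
Factor λ_1 = (1, 0, 1, 1)
Factor λ_2 = (0, 1, 0, 0)
Factor λ_3 = (0, 0, 1, 0)
Factor λ_4 = (1, 0, 1, 0)
Factor λ_5 = (0, 1, 1, 0)

((0, 0, 0, 0), (1, 0, 1, 1), (0, 1, 0, 0), (0, 0, 1, 0), (1, 0, 1, 0), (0, 1, 1, 0))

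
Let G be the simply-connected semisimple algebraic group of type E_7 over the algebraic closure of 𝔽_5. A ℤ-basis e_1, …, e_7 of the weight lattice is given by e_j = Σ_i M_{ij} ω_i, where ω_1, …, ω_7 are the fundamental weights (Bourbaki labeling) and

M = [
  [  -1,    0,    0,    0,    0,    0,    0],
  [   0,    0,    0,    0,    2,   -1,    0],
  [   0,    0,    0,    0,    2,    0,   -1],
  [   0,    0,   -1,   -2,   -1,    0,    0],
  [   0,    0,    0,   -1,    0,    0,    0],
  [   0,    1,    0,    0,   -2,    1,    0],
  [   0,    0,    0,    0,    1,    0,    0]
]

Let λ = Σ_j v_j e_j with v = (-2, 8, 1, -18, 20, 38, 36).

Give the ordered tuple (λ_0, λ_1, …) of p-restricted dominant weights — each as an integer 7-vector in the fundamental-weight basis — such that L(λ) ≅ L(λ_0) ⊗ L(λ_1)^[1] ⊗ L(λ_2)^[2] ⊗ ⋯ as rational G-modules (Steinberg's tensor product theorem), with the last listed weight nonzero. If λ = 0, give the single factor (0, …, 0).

((2, 2, 4, 0, 3, 1, 0), (0, 0, 0, 3, 3, 1, 4))

Change of basis e → ω: c = M·v where v = (-2, 8, 1, -18, 20, 38, 36):
  c_1 = (-1)·(-2) + (0)·(8) + (0)·(1) + (0)·(-18) + (0)·(20) + (0)·(38) + (0)·(36) = 2
  c_2 = (0)·(-2) + (0)·(8) + (0)·(1) + (0)·(-18) + (2)·(20) + (-1)·(38) + (0)·(36) = 2
  c_3 = (0)·(-2) + (0)·(8) + (0)·(1) + (0)·(-18) + (2)·(20) + (0)·(38) + (-1)·(36) = 4
  c_4 = (0)·(-2) + (0)·(8) + (-1)·(1) + (-2)·(-18) + (-1)·(20) + (0)·(38) + (0)·(36) = 15
  c_5 = (0)·(-2) + (0)·(8) + (0)·(1) + (-1)·(-18) + (0)·(20) + (0)·(38) + (0)·(36) = 18
  c_6 = (0)·(-2) + (1)·(8) + (0)·(1) + (0)·(-18) + (-2)·(20) + (1)·(38) + (0)·(36) = 6
  c_7 = (0)·(-2) + (0)·(8) + (0)·(1) + (0)·(-18) + (1)·(20) + (0)·(38) + (0)·(36) = 20
Writing each c_i in base p = 5:
  c_1 = 2 = 2·5^0
  c_2 = 2 = 2·5^0
  c_3 = 4 = 4·5^0
  c_4 = 15 = 0·5^0 + 3·5^1
  c_5 = 18 = 3·5^0 + 3·5^1
  c_6 = 6 = 1·5^0 + 1·5^1
  c_7 = 20 = 0·5^0 + 4·5^1
p-restricted factor λ_0 = (2, 2, 4, 0, 3, 1, 0)
p-restricted factor λ_1 = (0, 0, 0, 3, 3, 1, 4)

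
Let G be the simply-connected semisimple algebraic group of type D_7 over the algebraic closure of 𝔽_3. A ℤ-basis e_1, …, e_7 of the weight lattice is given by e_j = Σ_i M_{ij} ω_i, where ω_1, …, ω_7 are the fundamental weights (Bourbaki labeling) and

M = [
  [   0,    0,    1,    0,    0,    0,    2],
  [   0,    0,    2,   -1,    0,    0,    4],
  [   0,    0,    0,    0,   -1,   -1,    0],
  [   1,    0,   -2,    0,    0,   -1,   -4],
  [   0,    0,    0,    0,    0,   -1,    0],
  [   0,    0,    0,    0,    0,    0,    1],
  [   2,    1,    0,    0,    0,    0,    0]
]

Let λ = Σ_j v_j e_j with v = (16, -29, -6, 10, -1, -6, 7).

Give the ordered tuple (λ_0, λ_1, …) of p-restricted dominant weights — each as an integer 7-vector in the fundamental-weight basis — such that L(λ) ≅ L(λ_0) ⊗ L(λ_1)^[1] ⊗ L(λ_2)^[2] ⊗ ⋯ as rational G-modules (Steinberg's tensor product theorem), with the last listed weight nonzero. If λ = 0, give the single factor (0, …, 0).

((2, 0, 1, 0, 0, 1, 0), (2, 2, 2, 2, 2, 2, 1))

ω-coordinates c = M·v, v = (16, -29, -6, 10, -1, -6, 7):
  c_1 = (0)·(16) + (0)·(-29) + (1)·(-6) + (0)·(10) + (0)·(-1) + (0)·(-6) + (2)·(7) = 8
  c_2 = (0)·(16) + (0)·(-29) + (2)·(-6) + (-1)·(10) + (0)·(-1) + (0)·(-6) + (4)·(7) = 6
  c_3 = (0)·(16) + (0)·(-29) + (0)·(-6) + (0)·(10) + (-1)·(-1) + (-1)·(-6) + (0)·(7) = 7
  c_4 = (1)·(16) + (0)·(-29) + (-2)·(-6) + (0)·(10) + (0)·(-1) + (-1)·(-6) + (-4)·(7) = 6
  c_5 = (0)·(16) + (0)·(-29) + (0)·(-6) + (0)·(10) + (0)·(-1) + (-1)·(-6) + (0)·(7) = 6
  c_6 = (0)·(16) + (0)·(-29) + (0)·(-6) + (0)·(10) + (0)·(-1) + (0)·(-6) + (1)·(7) = 7
  c_7 = (2)·(16) + (1)·(-29) + (0)·(-6) + (0)·(10) + (0)·(-1) + (0)·(-6) + (0)·(7) = 3
p = 3; digits c_i = Σ_j d_{ij}·3^j, 0 ≤ d_{ij} < 3:
  c_1 = 8 = 2·3^0 + 2·3^1
  c_2 = 6 = 0·3^0 + 2·3^1
  c_3 = 7 = 1·3^0 + 2·3^1
  c_4 = 6 = 0·3^0 + 2·3^1
  c_5 = 6 = 0·3^0 + 2·3^1
  c_6 = 7 = 1·3^0 + 2·3^1
  c_7 = 3 = 0·3^0 + 1·3^1
λ_0 = (2, 0, 1, 0, 0, 1, 0)
λ_1 = (2, 2, 2, 2, 2, 2, 1)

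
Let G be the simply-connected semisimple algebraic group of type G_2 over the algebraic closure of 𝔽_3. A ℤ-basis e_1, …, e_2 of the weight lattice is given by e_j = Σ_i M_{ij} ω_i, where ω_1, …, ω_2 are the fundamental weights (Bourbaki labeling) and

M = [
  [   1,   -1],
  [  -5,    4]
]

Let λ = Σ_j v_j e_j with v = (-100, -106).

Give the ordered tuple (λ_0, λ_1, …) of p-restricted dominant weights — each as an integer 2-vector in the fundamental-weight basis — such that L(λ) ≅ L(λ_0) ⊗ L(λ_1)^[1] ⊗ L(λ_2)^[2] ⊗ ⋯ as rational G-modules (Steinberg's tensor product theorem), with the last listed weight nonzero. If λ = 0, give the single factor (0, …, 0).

((0, 1), (2, 1), (0, 2), (0, 2))

In the fundamental-weight basis, λ has coordinates c = M·v (v = (-100, -106)):
  c_1 = 1*-100 + -1*-106 = 6
  c_2 = -5*-100 + 4*-106 = 76
Expand coordinatewise in base 3:
  c_1 = 6 = 0·3^0 + 2·3^1
  c_2 = 76 = 1·3^0 + 1·3^1 + 2·3^2 + 2·3^3
p-restricted factor λ_0 = (0, 1)
p-restricted factor λ_1 = (2, 1)
p-restricted factor λ_2 = (0, 2)
p-restricted factor λ_3 = (0, 2)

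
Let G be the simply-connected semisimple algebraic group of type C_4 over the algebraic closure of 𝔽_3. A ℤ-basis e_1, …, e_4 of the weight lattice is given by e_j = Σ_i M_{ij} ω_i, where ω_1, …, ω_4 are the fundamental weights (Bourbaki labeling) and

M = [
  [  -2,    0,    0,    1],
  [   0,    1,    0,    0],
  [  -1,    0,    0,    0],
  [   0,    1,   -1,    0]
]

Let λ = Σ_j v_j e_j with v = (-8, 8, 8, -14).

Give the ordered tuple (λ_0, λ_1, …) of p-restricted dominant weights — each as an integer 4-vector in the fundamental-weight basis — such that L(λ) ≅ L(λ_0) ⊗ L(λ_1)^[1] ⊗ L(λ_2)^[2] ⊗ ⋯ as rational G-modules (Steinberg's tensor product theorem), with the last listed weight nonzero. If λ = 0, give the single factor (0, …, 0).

((2, 2, 2, 0), (0, 2, 2, 0))

Change of basis e → ω: c = M·v where v = (-8, 8, 8, -14):
  c_1 = -2*-8 + 0*8 + 0*8 + 1*-14 = 2
  c_2 = 0*-8 + 1*8 + 0*8 + 0*-14 = 8
  c_3 = -1*-8 + 0*8 + 0*8 + 0*-14 = 8
  c_4 = 0*-8 + 1*8 + -1*8 + 0*-14 = 0
Base-3 expansion of each c_i:
  c_1 = 2 = 2·3^0
  c_2 = 8 = 2·3^0 + 2·3^1
  c_3 = 8 = 2·3^0 + 2·3^1
  c_4 = 0
Factor λ_0 = (2, 2, 2, 0)
Factor λ_1 = (0, 2, 2, 0)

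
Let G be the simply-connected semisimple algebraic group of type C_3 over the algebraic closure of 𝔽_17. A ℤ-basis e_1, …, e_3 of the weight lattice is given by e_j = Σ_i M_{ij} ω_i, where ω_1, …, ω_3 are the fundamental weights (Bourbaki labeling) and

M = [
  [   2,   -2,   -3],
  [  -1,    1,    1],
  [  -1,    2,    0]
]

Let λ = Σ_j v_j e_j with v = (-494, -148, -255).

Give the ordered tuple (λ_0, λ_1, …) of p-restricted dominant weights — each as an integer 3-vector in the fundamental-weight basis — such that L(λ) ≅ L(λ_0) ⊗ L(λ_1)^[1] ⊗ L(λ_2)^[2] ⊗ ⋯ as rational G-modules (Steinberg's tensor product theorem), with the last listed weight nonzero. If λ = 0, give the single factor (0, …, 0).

Change of basis e → ω: c = M·v where v = (-494, -148, -255):
  c_1 = (2)·(-494) + (-2)·(-148) + (-3)·(-255) = 73
  c_2 = (-1)·(-494) + (1)·(-148) + (1)·(-255) = 91
  c_3 = (-1)·(-494) + (2)·(-148) + (0)·(-255) = 198
Writing each c_i in base p = 17:
  c_1 = 73 = 5·17^0 + 4·17^1
  c_2 = 91 = 6·17^0 + 5·17^1
  c_3 = 198 = 11·17^0 + 11·17^1
λ_0 = (5, 6, 11)
λ_1 = (4, 5, 11)

((5, 6, 11), (4, 5, 11))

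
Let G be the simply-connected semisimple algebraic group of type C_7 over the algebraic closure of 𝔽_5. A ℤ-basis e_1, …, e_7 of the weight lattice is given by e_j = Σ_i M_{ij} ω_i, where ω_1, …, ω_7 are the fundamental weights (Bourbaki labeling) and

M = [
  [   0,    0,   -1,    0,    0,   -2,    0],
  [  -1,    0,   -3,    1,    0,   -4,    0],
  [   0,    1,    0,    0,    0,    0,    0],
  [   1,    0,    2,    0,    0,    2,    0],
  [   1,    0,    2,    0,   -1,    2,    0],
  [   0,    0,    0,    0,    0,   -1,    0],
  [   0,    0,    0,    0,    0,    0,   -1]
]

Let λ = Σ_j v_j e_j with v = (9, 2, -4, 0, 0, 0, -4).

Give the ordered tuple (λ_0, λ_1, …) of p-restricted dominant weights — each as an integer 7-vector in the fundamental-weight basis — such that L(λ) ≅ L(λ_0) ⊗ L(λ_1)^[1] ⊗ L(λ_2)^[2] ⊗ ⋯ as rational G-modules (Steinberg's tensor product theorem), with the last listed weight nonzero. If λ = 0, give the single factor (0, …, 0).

((4, 3, 2, 1, 1, 0, 4),)

Compute c_i = Σ_j M_{ij} v_j with v = (9, 2, -4, 0, 0, 0, -4):
  c_1 = (0)·(9) + (0)·(2) + (-1)·(-4) + (0)·(0) + (0)·(0) + (-2)·(0) + (0)·(-4) = 4
  c_2 = (-1)·(9) + (0)·(2) + (-3)·(-4) + (1)·(0) + (0)·(0) + (-4)·(0) + (0)·(-4) = 3
  c_3 = (0)·(9) + (1)·(2) + (0)·(-4) + (0)·(0) + (0)·(0) + (0)·(0) + (0)·(-4) = 2
  c_4 = (1)·(9) + (0)·(2) + (2)·(-4) + (0)·(0) + (0)·(0) + (2)·(0) + (0)·(-4) = 1
  c_5 = (1)·(9) + (0)·(2) + (2)·(-4) + (0)·(0) + (-1)·(0) + (2)·(0) + (0)·(-4) = 1
  c_6 = (0)·(9) + (0)·(2) + (0)·(-4) + (0)·(0) + (0)·(0) + (-1)·(0) + (0)·(-4) = 0
  c_7 = (0)·(9) + (0)·(2) + (0)·(-4) + (0)·(0) + (0)·(0) + (0)·(0) + (-1)·(-4) = 4
Writing each c_i in base p = 5:
  c_1 = 4 = 4·5^0
  c_2 = 3 = 3·5^0
  c_3 = 2 = 2·5^0
  c_4 = 1 = 1·5^0
  c_5 = 1 = 1·5^0
  c_6 = 0
  c_7 = 4 = 4·5^0
p-restricted factor λ_0 = (4, 3, 2, 1, 1, 0, 4)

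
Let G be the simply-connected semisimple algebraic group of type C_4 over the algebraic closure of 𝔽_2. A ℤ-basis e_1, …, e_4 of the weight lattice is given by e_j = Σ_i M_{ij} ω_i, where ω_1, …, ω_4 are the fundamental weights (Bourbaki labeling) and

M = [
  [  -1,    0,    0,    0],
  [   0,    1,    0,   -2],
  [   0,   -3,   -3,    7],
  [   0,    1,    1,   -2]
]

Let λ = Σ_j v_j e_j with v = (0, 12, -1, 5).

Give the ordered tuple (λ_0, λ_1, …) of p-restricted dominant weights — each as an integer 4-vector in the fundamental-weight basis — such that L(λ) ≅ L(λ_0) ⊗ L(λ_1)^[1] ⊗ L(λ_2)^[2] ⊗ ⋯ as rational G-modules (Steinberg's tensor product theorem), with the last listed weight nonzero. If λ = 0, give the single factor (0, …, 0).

In the fundamental-weight basis, λ has coordinates c = M·v (v = (0, 12, -1, 5)):
  c_1 = (-1)·(0) + (0)·(12) + (0)·(-1) + (0)·(5) = 0
  c_2 = (0)·(0) + (1)·(12) + (0)·(-1) + (-2)·(5) = 2
  c_3 = (0)·(0) + (-3)·(12) + (-3)·(-1) + (7)·(5) = 2
  c_4 = (0)·(0) + (1)·(12) + (1)·(-1) + (-2)·(5) = 1
p = 2; digits c_i = Σ_j d_{ij}·2^j, 0 ≤ d_{ij} < 2:
  c_1 = 0
  c_2 = 2 = 0·2^0 + 1·2^1
  c_3 = 2 = 0·2^0 + 1·2^1
  c_4 = 1 = 1·2^0
λ_0 = (0, 0, 0, 1)
λ_1 = (0, 1, 1, 0)

((0, 0, 0, 1), (0, 1, 1, 0))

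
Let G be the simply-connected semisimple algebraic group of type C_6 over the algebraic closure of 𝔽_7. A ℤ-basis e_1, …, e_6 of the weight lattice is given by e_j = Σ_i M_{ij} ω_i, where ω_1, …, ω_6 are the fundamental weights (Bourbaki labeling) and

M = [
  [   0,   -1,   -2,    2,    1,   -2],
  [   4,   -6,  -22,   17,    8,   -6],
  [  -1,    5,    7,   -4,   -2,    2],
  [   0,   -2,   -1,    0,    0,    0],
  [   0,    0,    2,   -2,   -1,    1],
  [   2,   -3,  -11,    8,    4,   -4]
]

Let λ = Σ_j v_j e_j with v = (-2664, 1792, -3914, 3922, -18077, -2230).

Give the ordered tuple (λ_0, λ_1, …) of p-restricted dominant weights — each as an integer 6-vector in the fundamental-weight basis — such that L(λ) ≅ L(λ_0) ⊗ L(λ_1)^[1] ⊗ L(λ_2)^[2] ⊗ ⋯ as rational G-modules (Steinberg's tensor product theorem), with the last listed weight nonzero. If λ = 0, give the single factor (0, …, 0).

ω-coordinates c = M·v, v = (-2664, 1792, -3914, 3922, -18077, -2230):
  c_1 = 0*-2664 + -1*1792 + -2*-3914 + 2*3922 + 1*-18077 + -2*-2230 = 263
  c_2 = 4*-2664 + -6*1792 + -22*-3914 + 17*3922 + 8*-18077 + -6*-2230 = 138
  c_3 = -1*-2664 + 5*1792 + 7*-3914 + -4*3922 + -2*-18077 + 2*-2230 = 232
  c_4 = 0*-2664 + -2*1792 + -1*-3914 + 0*3922 + 0*-18077 + 0*-2230 = 330
  c_5 = 0*-2664 + 0*1792 + 2*-3914 + -2*3922 + -1*-18077 + 1*-2230 = 175
  c_6 = 2*-2664 + -3*1792 + -11*-3914 + 8*3922 + 4*-18077 + -4*-2230 = 338
Expand coordinatewise in base 7:
  c_1 = 263 = 4·7^0 + 2·7^1 + 5·7^2
  c_2 = 138 = 5·7^0 + 5·7^1 + 2·7^2
  c_3 = 232 = 1·7^0 + 5·7^1 + 4·7^2
  c_4 = 330 = 1·7^0 + 5·7^1 + 6·7^2
  c_5 = 175 = 0·7^0 + 4·7^1 + 3·7^2
  c_6 = 338 = 2·7^0 + 6·7^1 + 6·7^2
Factor λ_0 = (4, 5, 1, 1, 0, 2)
Factor λ_1 = (2, 5, 5, 5, 4, 6)
Factor λ_2 = (5, 2, 4, 6, 3, 6)

((4, 5, 1, 1, 0, 2), (2, 5, 5, 5, 4, 6), (5, 2, 4, 6, 3, 6))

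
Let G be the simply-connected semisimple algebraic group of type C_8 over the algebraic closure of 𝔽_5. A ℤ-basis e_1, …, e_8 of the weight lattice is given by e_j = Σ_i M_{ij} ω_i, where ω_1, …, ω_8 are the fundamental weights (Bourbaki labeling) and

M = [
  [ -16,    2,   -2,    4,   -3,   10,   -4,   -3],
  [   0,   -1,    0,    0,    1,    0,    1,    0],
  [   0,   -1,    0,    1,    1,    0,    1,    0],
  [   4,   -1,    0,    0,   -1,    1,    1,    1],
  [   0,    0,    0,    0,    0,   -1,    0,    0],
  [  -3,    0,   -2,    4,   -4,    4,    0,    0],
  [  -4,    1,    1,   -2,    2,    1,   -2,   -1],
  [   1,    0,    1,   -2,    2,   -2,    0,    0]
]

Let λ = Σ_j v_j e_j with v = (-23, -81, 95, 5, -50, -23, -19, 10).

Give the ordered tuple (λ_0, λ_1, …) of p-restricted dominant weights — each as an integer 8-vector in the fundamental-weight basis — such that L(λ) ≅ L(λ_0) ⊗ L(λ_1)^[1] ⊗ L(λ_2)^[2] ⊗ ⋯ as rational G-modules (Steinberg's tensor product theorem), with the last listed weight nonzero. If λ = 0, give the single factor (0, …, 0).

Compute c_i = Σ_j M_{ij} v_j with v = (-23, -81, 95, 5, -50, -23, -19, 10):
  c_1 = -16*-23 + 2*-81 + -2*95 + 4*5 + -3*-50 + 10*-23 + -4*-19 + -3*10 = 2
  c_2 = 0*-23 + -1*-81 + 0*95 + 0*5 + 1*-50 + 0*-23 + 1*-19 + 0*10 = 12
  c_3 = 0*-23 + -1*-81 + 0*95 + 1*5 + 1*-50 + 0*-23 + 1*-19 + 0*10 = 17
  c_4 = 4*-23 + -1*-81 + 0*95 + 0*5 + -1*-50 + 1*-23 + 1*-19 + 1*10 = 7
  c_5 = 0*-23 + 0*-81 + 0*95 + 0*5 + 0*-50 + -1*-23 + 0*-19 + 0*10 = 23
  c_6 = -3*-23 + 0*-81 + -2*95 + 4*5 + -4*-50 + 4*-23 + 0*-19 + 0*10 = 7
  c_7 = -4*-23 + 1*-81 + 1*95 + -2*5 + 2*-50 + 1*-23 + -2*-19 + -1*10 = 1
  c_8 = 1*-23 + 0*-81 + 1*95 + -2*5 + 2*-50 + -2*-23 + 0*-19 + 0*10 = 8
Writing each c_i in base p = 5:
  c_1 = 2 = 2·5^0
  c_2 = 12 = 2·5^0 + 2·5^1
  c_3 = 17 = 2·5^0 + 3·5^1
  c_4 = 7 = 2·5^0 + 1·5^1
  c_5 = 23 = 3·5^0 + 4·5^1
  c_6 = 7 = 2·5^0 + 1·5^1
  c_7 = 1 = 1·5^0
  c_8 = 8 = 3·5^0 + 1·5^1
Factor λ_0 = (2, 2, 2, 2, 3, 2, 1, 3)
Factor λ_1 = (0, 2, 3, 1, 4, 1, 0, 1)

((2, 2, 2, 2, 3, 2, 1, 3), (0, 2, 3, 1, 4, 1, 0, 1))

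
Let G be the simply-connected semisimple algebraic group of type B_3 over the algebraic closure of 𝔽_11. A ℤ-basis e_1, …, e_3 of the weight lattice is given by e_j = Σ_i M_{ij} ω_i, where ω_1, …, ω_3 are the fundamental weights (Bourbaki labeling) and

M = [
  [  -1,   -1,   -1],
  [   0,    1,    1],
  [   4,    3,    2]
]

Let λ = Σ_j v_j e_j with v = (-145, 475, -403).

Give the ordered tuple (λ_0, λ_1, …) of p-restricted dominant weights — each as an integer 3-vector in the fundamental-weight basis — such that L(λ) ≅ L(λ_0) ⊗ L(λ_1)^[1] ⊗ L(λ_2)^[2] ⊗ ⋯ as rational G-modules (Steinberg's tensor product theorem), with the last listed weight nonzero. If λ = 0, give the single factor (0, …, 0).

((7, 6, 6), (6, 6, 3))

Converting to the ω-basis (c_i = row i of M dotted with v = (-145, 475, -403)):
  c_1 = -1*-145 + -1*475 + -1*-403 = 73
  c_2 = 0*-145 + 1*475 + 1*-403 = 72
  c_3 = 4*-145 + 3*475 + 2*-403 = 39
p = 11; digits c_i = Σ_j d_{ij}·11^j, 0 ≤ d_{ij} < 11:
  c_1 = 73 = 7·11^0 + 6·11^1
  c_2 = 72 = 6·11^0 + 6·11^1
  c_3 = 39 = 6·11^0 + 3·11^1
p-restricted factor λ_0 = (7, 6, 6)
p-restricted factor λ_1 = (6, 6, 3)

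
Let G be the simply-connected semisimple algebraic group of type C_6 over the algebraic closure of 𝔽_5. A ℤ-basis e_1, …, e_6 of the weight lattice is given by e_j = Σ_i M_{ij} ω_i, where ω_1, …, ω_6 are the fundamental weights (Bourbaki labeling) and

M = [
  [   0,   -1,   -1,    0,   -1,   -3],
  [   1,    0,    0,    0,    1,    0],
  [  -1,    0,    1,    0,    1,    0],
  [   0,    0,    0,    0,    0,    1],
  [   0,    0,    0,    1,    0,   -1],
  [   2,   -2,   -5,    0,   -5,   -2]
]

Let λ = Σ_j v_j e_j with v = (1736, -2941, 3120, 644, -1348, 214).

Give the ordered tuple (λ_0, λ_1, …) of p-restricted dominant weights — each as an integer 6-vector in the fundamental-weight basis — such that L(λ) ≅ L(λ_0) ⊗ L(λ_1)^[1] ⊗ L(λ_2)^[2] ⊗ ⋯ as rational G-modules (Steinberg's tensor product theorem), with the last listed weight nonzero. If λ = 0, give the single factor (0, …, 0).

Change of basis e → ω: c = M·v where v = (1736, -2941, 3120, 644, -1348, 214):
  c_1 = 0*1736 + -1*-2941 + -1*3120 + 0*644 + -1*-1348 + -3*214 = 527
  c_2 = 1*1736 + 0*-2941 + 0*3120 + 0*644 + 1*-1348 + 0*214 = 388
  c_3 = -1*1736 + 0*-2941 + 1*3120 + 0*644 + 1*-1348 + 0*214 = 36
  c_4 = 0*1736 + 0*-2941 + 0*3120 + 0*644 + 0*-1348 + 1*214 = 214
  c_5 = 0*1736 + 0*-2941 + 0*3120 + 1*644 + 0*-1348 + -1*214 = 430
  c_6 = 2*1736 + -2*-2941 + -5*3120 + 0*644 + -5*-1348 + -2*214 = 66
Writing each c_i in base p = 5:
  c_1 = 527 = 2·5^0 + 0·5^1 + 1·5^2 + 4·5^3
  c_2 = 388 = 3·5^0 + 2·5^1 + 0·5^2 + 3·5^3
  c_3 = 36 = 1·5^0 + 2·5^1 + 1·5^2
  c_4 = 214 = 4·5^0 + 2·5^1 + 3·5^2 + 1·5^3
  c_5 = 430 = 0·5^0 + 1·5^1 + 2·5^2 + 3·5^3
  c_6 = 66 = 1·5^0 + 3·5^1 + 2·5^2
p-restricted factor λ_0 = (2, 3, 1, 4, 0, 1)
p-restricted factor λ_1 = (0, 2, 2, 2, 1, 3)
p-restricted factor λ_2 = (1, 0, 1, 3, 2, 2)
p-restricted factor λ_3 = (4, 3, 0, 1, 3, 0)

((2, 3, 1, 4, 0, 1), (0, 2, 2, 2, 1, 3), (1, 0, 1, 3, 2, 2), (4, 3, 0, 1, 3, 0))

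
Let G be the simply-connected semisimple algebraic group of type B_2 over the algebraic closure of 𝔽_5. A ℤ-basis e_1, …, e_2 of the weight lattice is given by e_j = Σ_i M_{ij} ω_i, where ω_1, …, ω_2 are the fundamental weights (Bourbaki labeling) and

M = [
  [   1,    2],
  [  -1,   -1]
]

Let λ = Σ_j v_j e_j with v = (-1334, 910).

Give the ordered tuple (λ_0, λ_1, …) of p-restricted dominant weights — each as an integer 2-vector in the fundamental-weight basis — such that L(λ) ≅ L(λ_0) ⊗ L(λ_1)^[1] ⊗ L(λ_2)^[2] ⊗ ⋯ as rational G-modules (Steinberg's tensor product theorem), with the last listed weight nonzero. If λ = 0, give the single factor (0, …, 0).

((1, 4), (2, 4), (4, 1), (3, 3))

ω-coordinates c = M·v, v = (-1334, 910):
  c_1 = 1*-1334 + 2*910 = 486
  c_2 = -1*-1334 + -1*910 = 424
p = 5; digits c_i = Σ_j d_{ij}·5^j, 0 ≤ d_{ij} < 5:
  c_1 = 486 = 1·5^0 + 2·5^1 + 4·5^2 + 3·5^3
  c_2 = 424 = 4·5^0 + 4·5^1 + 1·5^2 + 3·5^3
p-restricted factor λ_0 = (1, 4)
p-restricted factor λ_1 = (2, 4)
p-restricted factor λ_2 = (4, 1)
p-restricted factor λ_3 = (3, 3)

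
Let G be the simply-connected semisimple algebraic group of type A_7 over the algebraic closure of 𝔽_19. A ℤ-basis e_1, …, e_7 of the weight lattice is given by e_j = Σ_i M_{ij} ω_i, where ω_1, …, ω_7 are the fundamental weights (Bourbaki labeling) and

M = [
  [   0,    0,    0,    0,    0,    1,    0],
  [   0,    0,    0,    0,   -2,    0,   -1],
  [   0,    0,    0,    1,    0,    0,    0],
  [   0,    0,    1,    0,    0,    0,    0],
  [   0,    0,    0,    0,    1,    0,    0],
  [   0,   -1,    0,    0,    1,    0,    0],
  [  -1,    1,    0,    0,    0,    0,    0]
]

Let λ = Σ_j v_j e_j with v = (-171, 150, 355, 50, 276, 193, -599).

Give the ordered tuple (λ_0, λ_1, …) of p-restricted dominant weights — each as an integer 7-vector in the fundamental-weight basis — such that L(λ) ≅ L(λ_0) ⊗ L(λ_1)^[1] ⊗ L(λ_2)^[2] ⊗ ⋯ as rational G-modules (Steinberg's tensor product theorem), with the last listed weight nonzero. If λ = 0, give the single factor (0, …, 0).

((3, 9, 12, 13, 10, 12, 17), (10, 2, 2, 18, 14, 6, 16))

Converting to the ω-basis (c_i = row i of M dotted with v = (-171, 150, 355, 50, 276, 193, -599)):
  c_1 = (0)·(-171) + (0)·(150) + (0)·(355) + (0)·(50) + (0)·(276) + (1)·(193) + (0)·(-599) = 193
  c_2 = (0)·(-171) + (0)·(150) + (0)·(355) + (0)·(50) + (-2)·(276) + (0)·(193) + (-1)·(-599) = 47
  c_3 = (0)·(-171) + (0)·(150) + (0)·(355) + (1)·(50) + (0)·(276) + (0)·(193) + (0)·(-599) = 50
  c_4 = (0)·(-171) + (0)·(150) + (1)·(355) + (0)·(50) + (0)·(276) + (0)·(193) + (0)·(-599) = 355
  c_5 = (0)·(-171) + (0)·(150) + (0)·(355) + (0)·(50) + (1)·(276) + (0)·(193) + (0)·(-599) = 276
  c_6 = (0)·(-171) + (-1)·(150) + (0)·(355) + (0)·(50) + (1)·(276) + (0)·(193) + (0)·(-599) = 126
  c_7 = (-1)·(-171) + (1)·(150) + (0)·(355) + (0)·(50) + (0)·(276) + (0)·(193) + (0)·(-599) = 321
Expand coordinatewise in base 19:
  c_1 = 193 = 3·19^0 + 10·19^1
  c_2 = 47 = 9·19^0 + 2·19^1
  c_3 = 50 = 12·19^0 + 2·19^1
  c_4 = 355 = 13·19^0 + 18·19^1
  c_5 = 276 = 10·19^0 + 14·19^1
  c_6 = 126 = 12·19^0 + 6·19^1
  c_7 = 321 = 17·19^0 + 16·19^1
Factor λ_0 = (3, 9, 12, 13, 10, 12, 17)
Factor λ_1 = (10, 2, 2, 18, 14, 6, 16)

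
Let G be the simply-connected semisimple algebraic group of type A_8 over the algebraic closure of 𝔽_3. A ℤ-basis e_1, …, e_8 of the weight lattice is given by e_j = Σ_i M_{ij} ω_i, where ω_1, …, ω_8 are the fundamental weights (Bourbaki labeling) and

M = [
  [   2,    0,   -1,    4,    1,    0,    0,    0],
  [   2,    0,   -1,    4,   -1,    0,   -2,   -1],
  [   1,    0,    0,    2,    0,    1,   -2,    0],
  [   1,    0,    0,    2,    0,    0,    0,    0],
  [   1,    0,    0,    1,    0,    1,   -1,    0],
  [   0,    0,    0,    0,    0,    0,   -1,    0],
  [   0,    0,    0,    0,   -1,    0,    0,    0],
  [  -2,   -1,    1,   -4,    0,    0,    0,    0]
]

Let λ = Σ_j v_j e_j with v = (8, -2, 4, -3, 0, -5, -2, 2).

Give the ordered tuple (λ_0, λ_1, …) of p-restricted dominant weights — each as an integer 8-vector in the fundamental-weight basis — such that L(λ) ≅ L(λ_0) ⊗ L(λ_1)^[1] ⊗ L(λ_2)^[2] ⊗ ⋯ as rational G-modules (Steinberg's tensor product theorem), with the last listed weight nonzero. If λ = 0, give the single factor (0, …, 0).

Change of basis e → ω: c = M·v where v = (8, -2, 4, -3, 0, -5, -2, 2):
  c_1 = (2)·(8) + (0)·(-2) + (-1)·(4) + (4)·(-3) + (1)·(0) + (0)·(-5) + (0)·(-2) + (0)·(2) = 0
  c_2 = (2)·(8) + (0)·(-2) + (-1)·(4) + (4)·(-3) + (-1)·(0) + (0)·(-5) + (-2)·(-2) + (-1)·(2) = 2
  c_3 = (1)·(8) + (0)·(-2) + (0)·(4) + (2)·(-3) + (0)·(0) + (1)·(-5) + (-2)·(-2) + (0)·(2) = 1
  c_4 = (1)·(8) + (0)·(-2) + (0)·(4) + (2)·(-3) + (0)·(0) + (0)·(-5) + (0)·(-2) + (0)·(2) = 2
  c_5 = (1)·(8) + (0)·(-2) + (0)·(4) + (1)·(-3) + (0)·(0) + (1)·(-5) + (-1)·(-2) + (0)·(2) = 2
  c_6 = (0)·(8) + (0)·(-2) + (0)·(4) + (0)·(-3) + (0)·(0) + (0)·(-5) + (-1)·(-2) + (0)·(2) = 2
  c_7 = (0)·(8) + (0)·(-2) + (0)·(4) + (0)·(-3) + (-1)·(0) + (0)·(-5) + (0)·(-2) + (0)·(2) = 0
  c_8 = (-2)·(8) + (-1)·(-2) + (1)·(4) + (-4)·(-3) + (0)·(0) + (0)·(-5) + (0)·(-2) + (0)·(2) = 2
p = 3; digits c_i = Σ_j d_{ij}·3^j, 0 ≤ d_{ij} < 3:
  c_1 = 0
  c_2 = 2 = 2·3^0
  c_3 = 1 = 1·3^0
  c_4 = 2 = 2·3^0
  c_5 = 2 = 2·3^0
  c_6 = 2 = 2·3^0
  c_7 = 0
  c_8 = 2 = 2·3^0
Factor λ_0 = (0, 2, 1, 2, 2, 2, 0, 2)

((0, 2, 1, 2, 2, 2, 0, 2),)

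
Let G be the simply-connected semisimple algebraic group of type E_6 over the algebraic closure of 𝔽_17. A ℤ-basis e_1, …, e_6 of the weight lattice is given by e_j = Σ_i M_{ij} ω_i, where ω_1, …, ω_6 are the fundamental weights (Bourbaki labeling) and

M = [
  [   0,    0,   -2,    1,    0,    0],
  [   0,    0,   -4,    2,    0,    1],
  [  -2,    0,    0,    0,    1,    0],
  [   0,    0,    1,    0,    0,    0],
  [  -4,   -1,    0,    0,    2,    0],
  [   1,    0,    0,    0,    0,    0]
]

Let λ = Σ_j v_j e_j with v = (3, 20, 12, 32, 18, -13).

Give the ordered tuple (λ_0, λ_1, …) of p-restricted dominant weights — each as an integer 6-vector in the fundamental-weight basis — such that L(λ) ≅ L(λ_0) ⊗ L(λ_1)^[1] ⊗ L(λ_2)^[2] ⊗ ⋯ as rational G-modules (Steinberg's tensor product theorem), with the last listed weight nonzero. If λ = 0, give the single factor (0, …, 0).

((8, 3, 12, 12, 4, 3),)

ω-coordinates c = M·v, v = (3, 20, 12, 32, 18, -13):
  c_1 = 0·3 + 0·20 + (-2)·(12) + 1·32 + 0·18 + (0)·(-13) = 8
  c_2 = 0·3 + 0·20 + (-4)·(12) + 2·32 + 0·18 + (1)·(-13) = 3
  c_3 = (-2)·(3) + 0·20 + 0·12 + 0·32 + 1·18 + (0)·(-13) = 12
  c_4 = 0·3 + 0·20 + 1·12 + 0·32 + 0·18 + (0)·(-13) = 12
  c_5 = (-4)·(3) + (-1)·(20) + 0·12 + 0·32 + 2·18 + (0)·(-13) = 4
  c_6 = 1·3 + 0·20 + 0·12 + 0·32 + 0·18 + (0)·(-13) = 3
Writing each c_i in base p = 17:
  c_1 = 8 = 8·17^0
  c_2 = 3 = 3·17^0
  c_3 = 12 = 12·17^0
  c_4 = 12 = 12·17^0
  c_5 = 4 = 4·17^0
  c_6 = 3 = 3·17^0
λ_0 = (8, 3, 12, 12, 4, 3)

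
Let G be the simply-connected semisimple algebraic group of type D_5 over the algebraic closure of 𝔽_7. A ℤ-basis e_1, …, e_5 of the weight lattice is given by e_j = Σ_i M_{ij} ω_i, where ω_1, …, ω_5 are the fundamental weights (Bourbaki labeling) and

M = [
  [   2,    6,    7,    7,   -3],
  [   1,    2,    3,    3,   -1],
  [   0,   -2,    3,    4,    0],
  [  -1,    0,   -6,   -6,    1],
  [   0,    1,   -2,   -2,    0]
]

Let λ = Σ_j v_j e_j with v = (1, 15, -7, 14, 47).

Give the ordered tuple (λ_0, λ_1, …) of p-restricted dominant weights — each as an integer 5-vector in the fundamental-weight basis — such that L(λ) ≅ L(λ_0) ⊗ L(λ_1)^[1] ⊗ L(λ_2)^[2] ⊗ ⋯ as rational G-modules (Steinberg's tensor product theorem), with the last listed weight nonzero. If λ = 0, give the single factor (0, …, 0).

Change of basis e → ω: c = M·v where v = (1, 15, -7, 14, 47):
  c_1 = 2*1 + 6*15 + 7*-7 + 7*14 + -3*47 = 0
  c_2 = 1*1 + 2*15 + 3*-7 + 3*14 + -1*47 = 5
  c_3 = 0*1 + -2*15 + 3*-7 + 4*14 + 0*47 = 5
  c_4 = -1*1 + 0*15 + -6*-7 + -6*14 + 1*47 = 4
  c_5 = 0*1 + 1*15 + -2*-7 + -2*14 + 0*47 = 1
Writing each c_i in base p = 7:
  c_1 = 0
  c_2 = 5 = 5·7^0
  c_3 = 5 = 5·7^0
  c_4 = 4 = 4·7^0
  c_5 = 1 = 1·7^0
λ_0 = (0, 5, 5, 4, 1)

((0, 5, 5, 4, 1),)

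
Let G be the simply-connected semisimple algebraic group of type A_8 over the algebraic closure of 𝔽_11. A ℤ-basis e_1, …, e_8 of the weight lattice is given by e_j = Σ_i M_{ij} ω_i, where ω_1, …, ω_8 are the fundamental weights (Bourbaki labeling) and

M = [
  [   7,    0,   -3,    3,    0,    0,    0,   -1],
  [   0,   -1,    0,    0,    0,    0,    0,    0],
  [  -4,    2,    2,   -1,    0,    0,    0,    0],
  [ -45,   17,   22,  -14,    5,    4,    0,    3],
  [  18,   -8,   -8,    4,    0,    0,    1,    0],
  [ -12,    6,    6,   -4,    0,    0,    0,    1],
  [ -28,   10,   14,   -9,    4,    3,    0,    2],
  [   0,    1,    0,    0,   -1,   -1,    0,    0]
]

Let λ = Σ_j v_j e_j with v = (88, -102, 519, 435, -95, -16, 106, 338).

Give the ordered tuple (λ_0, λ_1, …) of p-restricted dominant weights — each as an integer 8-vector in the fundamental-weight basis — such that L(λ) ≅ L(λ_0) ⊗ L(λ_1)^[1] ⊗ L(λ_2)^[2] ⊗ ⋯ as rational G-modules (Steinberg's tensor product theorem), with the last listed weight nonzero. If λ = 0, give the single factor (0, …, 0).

((4, 3, 3, 10, 6, 0, 5, 9), (2, 9, 4, 9, 8, 4, 10, 0))

In the fundamental-weight basis, λ has coordinates c = M·v (v = (88, -102, 519, 435, -95, -16, 106, 338)):
  c_1 = (7)·(88) + (0)·(-102) + (-3)·(519) + (3)·(435) + (0)·(-95) + (0)·(-16) + (0)·(106) + (-1)·(338) = 26
  c_2 = (0)·(88) + (-1)·(-102) + (0)·(519) + (0)·(435) + (0)·(-95) + (0)·(-16) + (0)·(106) + (0)·(338) = 102
  c_3 = (-4)·(88) + (2)·(-102) + (2)·(519) + (-1)·(435) + (0)·(-95) + (0)·(-16) + (0)·(106) + (0)·(338) = 47
  c_4 = (-45)·(88) + (17)·(-102) + (22)·(519) + (-14)·(435) + (5)·(-95) + (4)·(-16) + (0)·(106) + (3)·(338) = 109
  c_5 = (18)·(88) + (-8)·(-102) + (-8)·(519) + (4)·(435) + (0)·(-95) + (0)·(-16) + (1)·(106) + (0)·(338) = 94
  c_6 = (-12)·(88) + (6)·(-102) + (6)·(519) + (-4)·(435) + (0)·(-95) + (0)·(-16) + (0)·(106) + (1)·(338) = 44
  c_7 = (-28)·(88) + (10)·(-102) + (14)·(519) + (-9)·(435) + (4)·(-95) + (3)·(-16) + (0)·(106) + (2)·(338) = 115
  c_8 = (0)·(88) + (1)·(-102) + (0)·(519) + (0)·(435) + (-1)·(-95) + (-1)·(-16) + (0)·(106) + (0)·(338) = 9
Expand coordinatewise in base 11:
  c_1 = 26 = 4·11^0 + 2·11^1
  c_2 = 102 = 3·11^0 + 9·11^1
  c_3 = 47 = 3·11^0 + 4·11^1
  c_4 = 109 = 10·11^0 + 9·11^1
  c_5 = 94 = 6·11^0 + 8·11^1
  c_6 = 44 = 0·11^0 + 4·11^1
  c_7 = 115 = 5·11^0 + 10·11^1
  c_8 = 9 = 9·11^0
λ_0 = (4, 3, 3, 10, 6, 0, 5, 9)
λ_1 = (2, 9, 4, 9, 8, 4, 10, 0)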